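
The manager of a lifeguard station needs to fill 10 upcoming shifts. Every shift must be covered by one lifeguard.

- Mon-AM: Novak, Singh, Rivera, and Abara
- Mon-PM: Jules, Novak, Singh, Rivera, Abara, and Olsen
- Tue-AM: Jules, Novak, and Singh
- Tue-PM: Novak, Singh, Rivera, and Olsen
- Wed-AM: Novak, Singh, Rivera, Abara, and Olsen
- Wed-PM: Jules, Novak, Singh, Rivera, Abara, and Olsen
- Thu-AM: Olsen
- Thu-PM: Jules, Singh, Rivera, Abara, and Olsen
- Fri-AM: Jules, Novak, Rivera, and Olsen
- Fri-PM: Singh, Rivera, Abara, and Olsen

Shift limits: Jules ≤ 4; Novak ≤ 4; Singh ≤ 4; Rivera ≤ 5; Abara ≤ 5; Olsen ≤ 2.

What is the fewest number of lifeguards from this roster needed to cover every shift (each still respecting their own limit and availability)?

10 slots to fill and no one can take more than 5, so at least ⌈10/5⌉ = 2 lifeguards are needed.
No set of 2 lifeguards can cover every shift (each such set leaves at least one shift with no one available or exceeds a cap).
Jules, Novak, and Olsen alone can cover everything: Mon-AM→Novak, Mon-PM→Jules, Tue-AM→Jules, Tue-PM→Novak, Wed-AM→Novak, Wed-PM→Jules, Thu-AM→Olsen, Thu-PM→Jules, Fri-AM→Novak, Fri-PM→Olsen.

3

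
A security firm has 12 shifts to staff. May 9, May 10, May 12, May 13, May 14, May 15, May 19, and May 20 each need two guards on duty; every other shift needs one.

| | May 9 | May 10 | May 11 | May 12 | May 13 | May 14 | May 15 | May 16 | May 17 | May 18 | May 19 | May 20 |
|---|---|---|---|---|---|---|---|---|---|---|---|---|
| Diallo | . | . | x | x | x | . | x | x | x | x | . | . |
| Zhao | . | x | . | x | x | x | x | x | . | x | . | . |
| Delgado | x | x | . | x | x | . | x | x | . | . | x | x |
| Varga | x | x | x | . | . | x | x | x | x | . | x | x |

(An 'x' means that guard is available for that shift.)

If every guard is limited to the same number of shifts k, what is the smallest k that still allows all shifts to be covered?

With 4 guards and 20 worker-slots to fill, someone must work at least ⌈20/4⌉ = 5 shifts, so k ≥ 5.
k = 5 works: May 9→Delgado+Varga, May 10→Zhao+Delgado, May 11→Diallo, May 12→Diallo+Zhao, May 13→Diallo+Zhao, May 14→Zhao+Varga, May 15→Delgado+Varga, May 16→Zhao, May 17→Diallo, May 18→Diallo, May 19→Delgado+Varga, May 20→Delgado+Varga.
Loads: Diallo 5, Zhao 5, Delgado 5, Varga 5 — all ≤ 5.

5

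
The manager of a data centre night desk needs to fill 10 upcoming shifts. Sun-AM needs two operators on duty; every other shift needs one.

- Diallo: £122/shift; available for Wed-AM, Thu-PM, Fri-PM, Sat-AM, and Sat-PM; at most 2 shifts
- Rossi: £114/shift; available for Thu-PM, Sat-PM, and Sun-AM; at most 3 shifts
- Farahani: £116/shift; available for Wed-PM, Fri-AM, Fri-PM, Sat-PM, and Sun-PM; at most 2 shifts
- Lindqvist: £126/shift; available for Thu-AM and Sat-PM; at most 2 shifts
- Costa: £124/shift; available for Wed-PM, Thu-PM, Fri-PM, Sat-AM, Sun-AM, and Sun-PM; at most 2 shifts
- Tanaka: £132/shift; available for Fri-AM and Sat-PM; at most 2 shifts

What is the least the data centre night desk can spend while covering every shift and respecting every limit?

Wed-AM can only be covered by Diallo, so that assignment is forced.
Thu-AM can only be covered by Lindqvist, so that assignment is forced.
Sun-AM can only be covered by Rossi and Costa, so that assignment is forced.
Picking the cheapest available operator for each shift independently would cost £1300, but that ignores the shift limits.
An optimal schedule: Wed-AM→Diallo, Wed-PM→Farahani, Thu-AM→Lindqvist, Thu-PM→Rossi, Fri-AM→Tanaka, Fri-PM→Costa, Sat-AM→Diallo, Sat-PM→Rossi, Sun-AM→Rossi+Costa, Sun-PM→Farahani.
Total: 122 + 116 + 126 + 114 + 132 + 124 + 122 + 114 + 114 + 124 + 116 = £1324.

£1324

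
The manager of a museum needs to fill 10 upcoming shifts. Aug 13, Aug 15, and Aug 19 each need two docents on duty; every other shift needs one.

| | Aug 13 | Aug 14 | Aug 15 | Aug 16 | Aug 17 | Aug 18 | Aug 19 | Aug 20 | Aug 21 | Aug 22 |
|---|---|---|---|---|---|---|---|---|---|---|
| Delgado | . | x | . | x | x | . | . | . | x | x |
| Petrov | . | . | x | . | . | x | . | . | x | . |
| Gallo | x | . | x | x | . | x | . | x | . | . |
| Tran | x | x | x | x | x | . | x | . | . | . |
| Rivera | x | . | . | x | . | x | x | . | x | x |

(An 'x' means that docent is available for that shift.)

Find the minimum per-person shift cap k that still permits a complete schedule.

3

With 5 docents and 13 worker-slots to fill, someone must work at least ⌈13/5⌉ = 3 shifts, so k ≥ 3.
k = 3 works: Aug 13→Gallo+Tran, Aug 14→Delgado, Aug 15→Petrov+Gallo, Aug 16→Tran, Aug 17→Delgado, Aug 18→Petrov, Aug 19→Tran+Rivera, Aug 20→Gallo, Aug 21→Petrov, Aug 22→Delgado.
Loads: Delgado 3, Petrov 3, Gallo 3, Tran 3, Rivera 1 — all ≤ 3.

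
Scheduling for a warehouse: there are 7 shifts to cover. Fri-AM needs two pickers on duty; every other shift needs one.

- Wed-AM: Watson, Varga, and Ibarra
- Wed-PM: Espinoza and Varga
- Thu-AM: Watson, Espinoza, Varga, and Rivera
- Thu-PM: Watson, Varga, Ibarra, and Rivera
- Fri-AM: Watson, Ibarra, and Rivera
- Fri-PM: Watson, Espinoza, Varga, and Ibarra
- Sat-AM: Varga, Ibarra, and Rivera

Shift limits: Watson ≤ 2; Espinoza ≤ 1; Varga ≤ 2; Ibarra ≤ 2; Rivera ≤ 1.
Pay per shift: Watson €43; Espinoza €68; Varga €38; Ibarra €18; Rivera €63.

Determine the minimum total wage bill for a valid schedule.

€329

Picking the cheapest available picker for each shift independently would cost €209, but that ignores the shift limits.
An optimal schedule: Wed-AM→Watson, Wed-PM→Espinoza, Thu-AM→Varga, Thu-PM→Rivera, Fri-AM→Watson+Ibarra, Fri-PM→Ibarra, Sat-AM→Varga.
Total: 43 + 68 + 38 + 63 + 43 + 18 + 18 + 38 = €329.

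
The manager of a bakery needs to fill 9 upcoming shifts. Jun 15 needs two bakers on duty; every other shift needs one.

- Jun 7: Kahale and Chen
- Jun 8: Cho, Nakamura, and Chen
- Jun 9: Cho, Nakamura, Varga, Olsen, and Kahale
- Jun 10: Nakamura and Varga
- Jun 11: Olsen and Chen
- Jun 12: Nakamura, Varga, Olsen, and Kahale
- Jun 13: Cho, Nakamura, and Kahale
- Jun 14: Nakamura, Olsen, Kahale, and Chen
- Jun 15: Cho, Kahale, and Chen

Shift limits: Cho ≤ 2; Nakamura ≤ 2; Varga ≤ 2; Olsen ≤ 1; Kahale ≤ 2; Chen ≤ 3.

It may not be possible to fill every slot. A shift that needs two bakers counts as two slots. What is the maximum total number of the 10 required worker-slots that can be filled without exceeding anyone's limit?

10

Total capacity across all bakers is 2+2+2+1+2+3 = 12, and 10 slots are needed, so at most 10 can be filled.
An assignment achieving 10: Jun 7→Kahale, Jun 8→Cho, Jun 9→Varga, Jun 10→Nakamura, Jun 11→Olsen, Jun 12→Nakamura, Jun 13→Cho, Jun 14→Chen, Jun 15→Kahale+Chen.
Loads: Cho 2/2, Nakamura 2/2, Varga 1/2, Olsen 1/1, Kahale 2/2, Chen 2/3.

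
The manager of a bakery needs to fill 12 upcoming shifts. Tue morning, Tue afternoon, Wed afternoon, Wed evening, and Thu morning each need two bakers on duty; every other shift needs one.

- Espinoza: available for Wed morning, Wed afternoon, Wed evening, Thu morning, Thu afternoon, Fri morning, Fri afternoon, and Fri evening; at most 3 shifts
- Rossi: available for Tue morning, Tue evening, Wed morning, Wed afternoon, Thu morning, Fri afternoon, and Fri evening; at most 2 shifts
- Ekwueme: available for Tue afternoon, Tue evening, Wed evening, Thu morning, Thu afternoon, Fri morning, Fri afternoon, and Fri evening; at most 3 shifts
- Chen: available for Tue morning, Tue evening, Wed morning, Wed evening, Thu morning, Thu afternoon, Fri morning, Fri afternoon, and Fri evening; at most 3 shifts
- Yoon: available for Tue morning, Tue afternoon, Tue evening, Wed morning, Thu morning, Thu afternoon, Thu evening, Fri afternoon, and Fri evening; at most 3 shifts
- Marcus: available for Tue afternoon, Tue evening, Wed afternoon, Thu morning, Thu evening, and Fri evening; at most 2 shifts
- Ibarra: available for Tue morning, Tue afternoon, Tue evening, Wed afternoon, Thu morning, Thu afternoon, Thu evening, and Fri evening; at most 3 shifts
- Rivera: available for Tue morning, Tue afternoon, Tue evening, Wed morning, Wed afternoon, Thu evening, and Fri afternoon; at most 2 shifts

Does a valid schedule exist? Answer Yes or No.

Yes

One valid schedule: Tue morning→Chen+Yoon, Tue afternoon→Yoon+Marcus, Tue evening→Rossi, Wed morning→Espinoza, Wed afternoon→Marcus+Ibarra, Wed evening→Espinoza+Ekwueme, Thu morning→Chen+Ibarra, Thu afternoon→Ekwueme, Thu evening→Yoon, Fri morning→Espinoza, Fri afternoon→Rossi, Fri evening→Ekwueme.
Loads: Espinoza 3/3, Rossi 2/2, Ekwueme 3/3, Chen 2/3, Yoon 3/3, Marcus 2/2, Ibarra 2/3, Rivera 0/2 — all within limits.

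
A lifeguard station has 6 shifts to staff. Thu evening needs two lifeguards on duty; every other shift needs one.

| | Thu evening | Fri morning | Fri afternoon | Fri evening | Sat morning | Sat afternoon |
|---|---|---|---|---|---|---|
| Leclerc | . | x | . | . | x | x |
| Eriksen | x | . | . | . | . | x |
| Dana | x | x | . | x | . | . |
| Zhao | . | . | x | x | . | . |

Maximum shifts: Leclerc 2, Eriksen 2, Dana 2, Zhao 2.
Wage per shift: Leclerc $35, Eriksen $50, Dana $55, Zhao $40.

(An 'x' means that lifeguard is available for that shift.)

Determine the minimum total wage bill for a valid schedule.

Thu evening can only be covered by Eriksen and Dana, so that assignment is forced.
Fri afternoon can only be covered by Zhao, so that assignment is forced.
Sat morning can only be covered by Leclerc, so that assignment is forced.
Picking the cheapest available lifeguard for each shift independently would cost $290, but that ignores the shift limits.
An optimal schedule: Thu evening→Eriksen+Dana, Fri morning→Leclerc, Fri afternoon→Zhao, Fri evening→Zhao, Sat morning→Leclerc, Sat afternoon→Eriksen.
Total: 50 + 55 + 35 + 40 + 40 + 35 + 50 = $305.

$305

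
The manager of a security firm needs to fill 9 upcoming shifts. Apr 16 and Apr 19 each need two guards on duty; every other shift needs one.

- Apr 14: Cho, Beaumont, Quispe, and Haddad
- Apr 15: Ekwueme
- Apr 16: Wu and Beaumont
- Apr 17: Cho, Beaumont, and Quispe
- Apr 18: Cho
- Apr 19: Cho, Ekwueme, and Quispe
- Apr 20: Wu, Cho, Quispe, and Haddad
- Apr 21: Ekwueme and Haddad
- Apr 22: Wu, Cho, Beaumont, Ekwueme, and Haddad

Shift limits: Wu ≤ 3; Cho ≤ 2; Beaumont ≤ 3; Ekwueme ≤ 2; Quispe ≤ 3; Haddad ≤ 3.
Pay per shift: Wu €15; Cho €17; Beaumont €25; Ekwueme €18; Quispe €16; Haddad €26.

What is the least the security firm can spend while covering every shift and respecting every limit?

€188

Apr 15 can only be covered by Ekwueme, so that assignment is forced.
Apr 16 can only be covered by Wu and Beaumont, so that assignment is forced.
Apr 18 can only be covered by Cho, so that assignment is forced.
Picking the cheapest available guard for each shift independently would cost €188, and that bound is achievable.
An optimal schedule: Apr 14→Quispe, Apr 15→Ekwueme, Apr 16→Wu+Beaumont, Apr 17→Quispe, Apr 18→Cho, Apr 19→Quispe+Cho, Apr 20→Wu, Apr 21→Ekwueme, Apr 22→Wu.
Total: 16 + 18 + 15 + 25 + 16 + 17 + 16 + 17 + 15 + 18 + 15 = €188.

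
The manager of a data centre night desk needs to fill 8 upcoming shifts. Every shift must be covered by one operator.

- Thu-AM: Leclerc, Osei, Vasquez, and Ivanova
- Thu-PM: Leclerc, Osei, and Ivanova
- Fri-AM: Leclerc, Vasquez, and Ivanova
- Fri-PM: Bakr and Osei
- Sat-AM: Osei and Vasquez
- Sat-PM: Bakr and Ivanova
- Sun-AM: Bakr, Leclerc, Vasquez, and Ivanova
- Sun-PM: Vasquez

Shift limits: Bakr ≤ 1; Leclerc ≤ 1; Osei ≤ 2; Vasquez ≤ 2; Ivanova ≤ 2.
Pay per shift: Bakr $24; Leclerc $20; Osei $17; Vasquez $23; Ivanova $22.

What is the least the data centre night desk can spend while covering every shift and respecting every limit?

$168

Sun-PM can only be covered by Vasquez, so that assignment is forced.
Picking the cheapest available operator for each shift independently would cost $153, but that ignores the shift limits.
An optimal schedule: Thu-AM→Osei, Thu-PM→Leclerc, Fri-AM→Vasquez, Fri-PM→Bakr, Sat-AM→Osei, Sat-PM→Ivanova, Sun-AM→Ivanova, Sun-PM→Vasquez.
Total: 17 + 20 + 23 + 24 + 17 + 22 + 22 + 23 = $168.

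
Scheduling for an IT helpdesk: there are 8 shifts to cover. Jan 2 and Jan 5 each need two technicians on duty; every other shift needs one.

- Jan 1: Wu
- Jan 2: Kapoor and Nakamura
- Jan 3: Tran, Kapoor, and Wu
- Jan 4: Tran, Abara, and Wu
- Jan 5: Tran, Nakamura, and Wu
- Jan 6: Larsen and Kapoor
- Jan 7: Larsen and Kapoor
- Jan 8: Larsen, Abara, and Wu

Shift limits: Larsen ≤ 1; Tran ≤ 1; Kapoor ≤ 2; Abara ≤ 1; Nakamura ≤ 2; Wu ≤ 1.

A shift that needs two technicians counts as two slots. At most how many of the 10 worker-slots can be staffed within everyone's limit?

Total capacity across all technicians is 1+1+2+1+2+1 = 8, and 10 slots are needed, so at most 8 can be filled.
An assignment achieving 8: Jan 1→Wu, Jan 2→Kapoor+Nakamura, Jan 3→Tran, Jan 4→Abara, Jan 5→Nakamura, Jan 6→Larsen, Jan 7→Kapoor.
Loads: Larsen 1/1, Tran 1/1, Kapoor 2/2, Abara 1/1, Nakamura 2/2, Wu 1/1.

8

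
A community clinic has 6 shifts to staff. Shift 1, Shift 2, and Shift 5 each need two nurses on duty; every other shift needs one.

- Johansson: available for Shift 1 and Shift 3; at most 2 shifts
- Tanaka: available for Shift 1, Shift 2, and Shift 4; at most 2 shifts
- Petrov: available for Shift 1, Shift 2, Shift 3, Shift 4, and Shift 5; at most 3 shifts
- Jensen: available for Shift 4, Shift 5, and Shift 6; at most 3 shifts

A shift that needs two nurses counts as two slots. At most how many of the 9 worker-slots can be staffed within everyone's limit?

9

Total capacity across all nurses is 2+2+3+3 = 10, and 9 slots are needed, so at most 9 can be filled.
An assignment achieving 9: Shift 1→Johansson+Tanaka, Shift 2→Tanaka+Petrov, Shift 3→Johansson, Shift 4→Petrov, Shift 5→Petrov+Jensen, Shift 6→Jensen.
Loads: Johansson 2/2, Tanaka 2/2, Petrov 3/3, Jensen 2/3.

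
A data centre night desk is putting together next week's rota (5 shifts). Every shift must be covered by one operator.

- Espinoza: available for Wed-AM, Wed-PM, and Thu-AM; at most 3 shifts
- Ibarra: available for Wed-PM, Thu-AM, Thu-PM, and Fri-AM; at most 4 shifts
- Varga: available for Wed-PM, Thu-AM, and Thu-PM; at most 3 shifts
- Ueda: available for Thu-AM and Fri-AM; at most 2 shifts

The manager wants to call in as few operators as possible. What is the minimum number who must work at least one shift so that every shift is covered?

2

5 slots to fill and no one can take more than 4, so at least ⌈5/4⌉ = 2 operators are needed.
Espinoza and Ibarra alone can cover everything: Wed-AM→Espinoza, Wed-PM→Espinoza, Thu-AM→Espinoza, Thu-PM→Ibarra, Fri-AM→Ibarra.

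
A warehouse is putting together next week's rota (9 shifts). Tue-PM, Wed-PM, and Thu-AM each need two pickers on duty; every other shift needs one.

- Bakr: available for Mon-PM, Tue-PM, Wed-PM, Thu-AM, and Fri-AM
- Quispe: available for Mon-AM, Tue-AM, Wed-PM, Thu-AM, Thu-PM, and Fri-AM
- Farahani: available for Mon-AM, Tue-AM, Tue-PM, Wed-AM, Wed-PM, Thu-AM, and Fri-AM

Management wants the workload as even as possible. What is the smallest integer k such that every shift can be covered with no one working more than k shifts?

4

With 3 pickers and 12 worker-slots to fill, someone must work at least ⌈12/3⌉ = 4 shifts, so k ≥ 4.
k = 4 works: Mon-AM→Quispe, Mon-PM→Bakr, Tue-AM→Quispe, Tue-PM→Bakr+Farahani, Wed-AM→Farahani, Wed-PM→Bakr+Quispe, Thu-AM→Bakr+Farahani, Thu-PM→Quispe, Fri-AM→Farahani.
Loads: Bakr 4, Quispe 4, Farahani 4 — all ≤ 4.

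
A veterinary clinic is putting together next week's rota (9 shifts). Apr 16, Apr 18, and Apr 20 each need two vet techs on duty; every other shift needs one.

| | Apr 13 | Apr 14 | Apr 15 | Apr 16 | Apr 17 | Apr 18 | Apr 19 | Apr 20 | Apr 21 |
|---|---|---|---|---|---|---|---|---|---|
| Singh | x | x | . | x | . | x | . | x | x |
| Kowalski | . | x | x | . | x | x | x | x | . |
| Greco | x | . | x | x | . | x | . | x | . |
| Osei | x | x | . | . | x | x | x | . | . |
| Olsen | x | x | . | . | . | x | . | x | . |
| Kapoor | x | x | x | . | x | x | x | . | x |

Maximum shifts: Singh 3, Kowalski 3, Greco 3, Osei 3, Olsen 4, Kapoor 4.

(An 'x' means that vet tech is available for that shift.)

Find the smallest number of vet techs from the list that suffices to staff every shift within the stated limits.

12 slots to fill and no one can take more than 4, so at least ⌈12/4⌉ = 3 vet techs are needed.
Any 3 vet techs together have capacity at most 4+4+3 = 11 < 12 slots, so 3 can never suffice.
Singh, Kowalski, Greco, and Osei alone can cover everything: Apr 13→Osei, Apr 14→Osei, Apr 15→Kowalski, Apr 16→Singh+Greco, Apr 17→Kowalski, Apr 18→Greco+Osei, Apr 19→Kowalski, Apr 20→Singh+Greco, Apr 21→Singh.

4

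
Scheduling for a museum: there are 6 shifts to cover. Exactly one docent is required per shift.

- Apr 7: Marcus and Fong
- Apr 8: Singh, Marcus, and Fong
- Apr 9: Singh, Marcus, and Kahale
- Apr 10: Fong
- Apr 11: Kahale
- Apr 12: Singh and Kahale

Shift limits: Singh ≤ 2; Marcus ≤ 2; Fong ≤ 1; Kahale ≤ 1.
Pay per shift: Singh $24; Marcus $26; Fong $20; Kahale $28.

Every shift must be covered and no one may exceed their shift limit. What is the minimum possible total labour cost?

$148

Apr 10 can only be covered by Fong, so that assignment is forced.
Apr 11 can only be covered by Kahale, so that assignment is forced.
Picking the cheapest available docent for each shift independently would cost $136, but that ignores the shift limits.
An optimal schedule: Apr 7→Marcus, Apr 8→Singh, Apr 9→Marcus, Apr 10→Fong, Apr 11→Kahale, Apr 12→Singh.
Total: 26 + 24 + 26 + 20 + 28 + 24 = $148.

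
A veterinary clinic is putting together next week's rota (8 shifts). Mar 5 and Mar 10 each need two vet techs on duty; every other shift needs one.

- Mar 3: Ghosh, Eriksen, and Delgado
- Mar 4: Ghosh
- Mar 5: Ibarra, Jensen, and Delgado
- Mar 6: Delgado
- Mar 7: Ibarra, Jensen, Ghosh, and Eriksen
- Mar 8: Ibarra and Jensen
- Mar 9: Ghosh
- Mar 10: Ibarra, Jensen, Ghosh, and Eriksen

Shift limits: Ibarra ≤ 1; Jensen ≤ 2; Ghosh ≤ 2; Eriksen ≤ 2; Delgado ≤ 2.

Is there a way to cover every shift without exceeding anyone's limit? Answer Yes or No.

No

Total capacity is 1+2+2+2+2 = 9 but 10 worker-slots are needed — infeasible.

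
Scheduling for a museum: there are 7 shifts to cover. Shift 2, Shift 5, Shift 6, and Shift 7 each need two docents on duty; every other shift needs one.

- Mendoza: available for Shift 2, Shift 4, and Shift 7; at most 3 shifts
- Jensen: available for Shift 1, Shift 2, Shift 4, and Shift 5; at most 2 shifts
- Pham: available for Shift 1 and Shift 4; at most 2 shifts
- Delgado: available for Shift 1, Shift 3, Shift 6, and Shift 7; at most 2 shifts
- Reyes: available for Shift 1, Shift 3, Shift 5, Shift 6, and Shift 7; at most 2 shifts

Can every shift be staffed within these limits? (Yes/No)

Total capacity is 11 and 11 slots are needed, so capacity alone doesn't rule it out.
Shifts {Shift 3, Shift 5, Shift 6, Shift 7} need 7 worker-slots in total, but the docents available for any of those shifts (Mendoza, Jensen, Delgado, and Reyes) can supply at most 6 among them. So no valid schedule exists.

No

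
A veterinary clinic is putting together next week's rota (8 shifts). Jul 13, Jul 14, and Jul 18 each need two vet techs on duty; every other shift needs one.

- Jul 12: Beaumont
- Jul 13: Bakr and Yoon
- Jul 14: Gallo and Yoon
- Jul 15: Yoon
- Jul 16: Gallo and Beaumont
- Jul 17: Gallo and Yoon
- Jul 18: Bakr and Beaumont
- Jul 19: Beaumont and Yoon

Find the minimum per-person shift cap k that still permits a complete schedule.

3

With 4 vet techs and 11 worker-slots to fill, someone must work at least ⌈11/4⌉ = 3 shifts, so k ≥ 3.
k = 3 works: Jul 12→Beaumont, Jul 13→Bakr+Yoon, Jul 14→Gallo+Yoon, Jul 15→Yoon, Jul 16→Gallo, Jul 17→Gallo, Jul 18→Bakr+Beaumont, Jul 19→Beaumont.
Loads: Bakr 2, Gallo 3, Beaumont 3, Yoon 3 — all ≤ 3.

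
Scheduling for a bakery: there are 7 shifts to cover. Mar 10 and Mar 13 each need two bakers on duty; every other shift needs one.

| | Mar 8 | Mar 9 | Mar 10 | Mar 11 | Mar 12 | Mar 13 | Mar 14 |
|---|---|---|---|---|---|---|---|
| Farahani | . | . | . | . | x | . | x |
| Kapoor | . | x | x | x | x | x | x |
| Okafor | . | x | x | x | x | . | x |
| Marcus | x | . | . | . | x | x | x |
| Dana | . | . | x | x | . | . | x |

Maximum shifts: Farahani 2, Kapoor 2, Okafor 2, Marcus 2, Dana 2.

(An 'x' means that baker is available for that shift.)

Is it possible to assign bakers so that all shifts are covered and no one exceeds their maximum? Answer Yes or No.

Mar 8 can only be covered by Marcus, so that assignment is forced.
Mar 13 can only be covered by Kapoor and Marcus, so that assignment is forced.
One valid schedule: Mar 8→Marcus, Mar 9→Kapoor, Mar 10→Okafor+Dana, Mar 11→Okafor, Mar 12→Farahani, Mar 13→Kapoor+Marcus, Mar 14→Farahani.
Loads: Farahani 2/2, Kapoor 2/2, Okafor 2/2, Marcus 2/2, Dana 1/2 — all within limits.

Yes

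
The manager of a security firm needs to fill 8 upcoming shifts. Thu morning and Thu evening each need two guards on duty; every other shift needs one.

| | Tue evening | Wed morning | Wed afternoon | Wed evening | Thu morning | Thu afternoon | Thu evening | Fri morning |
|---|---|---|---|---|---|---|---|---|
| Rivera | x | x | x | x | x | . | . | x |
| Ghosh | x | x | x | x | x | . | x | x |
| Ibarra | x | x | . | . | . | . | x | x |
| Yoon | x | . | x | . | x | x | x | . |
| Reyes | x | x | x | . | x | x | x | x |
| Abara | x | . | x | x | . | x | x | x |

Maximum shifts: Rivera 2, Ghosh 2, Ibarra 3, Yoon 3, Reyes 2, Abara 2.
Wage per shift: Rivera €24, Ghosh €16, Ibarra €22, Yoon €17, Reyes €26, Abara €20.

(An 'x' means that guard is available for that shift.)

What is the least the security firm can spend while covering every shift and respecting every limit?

€189

Picking the cheapest available guard for each shift independently would cost €163, but that ignores the shift limits.
An optimal schedule: Tue evening→Ibarra, Wed morning→Ibarra, Wed afternoon→Yoon, Wed evening→Ghosh, Thu morning→Ghosh+Yoon, Thu afternoon→Yoon, Thu evening→Abara+Ibarra, Fri morning→Abara.
Total: 22 + 22 + 17 + 16 + 16 + 17 + 17 + 20 + 22 + 20 = €189.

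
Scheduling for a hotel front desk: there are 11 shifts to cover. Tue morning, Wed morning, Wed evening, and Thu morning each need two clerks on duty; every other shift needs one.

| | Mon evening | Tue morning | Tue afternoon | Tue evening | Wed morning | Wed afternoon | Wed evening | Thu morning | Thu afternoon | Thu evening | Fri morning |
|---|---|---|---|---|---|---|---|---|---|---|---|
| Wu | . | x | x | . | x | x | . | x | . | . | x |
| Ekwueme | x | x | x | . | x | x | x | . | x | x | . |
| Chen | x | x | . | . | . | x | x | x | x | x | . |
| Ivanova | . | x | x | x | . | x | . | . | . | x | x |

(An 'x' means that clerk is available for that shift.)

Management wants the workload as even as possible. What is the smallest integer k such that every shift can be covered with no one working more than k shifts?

With 4 clerks and 15 worker-slots to fill, someone must work at least ⌈15/4⌉ = 4 shifts, so k ≥ 4.
k = 4 works: Mon evening→Ekwueme, Tue morning→Chen+Ivanova, Tue afternoon→Wu, Tue evening→Ivanova, Wed morning→Wu+Ekwueme, Wed afternoon→Ivanova, Wed evening→Ekwueme+Chen, Thu morning→Wu+Chen, Thu afternoon→Ekwueme, Thu evening→Chen, Fri morning→Wu.
Loads: Wu 4, Ekwueme 4, Chen 4, Ivanova 3 — all ≤ 4.

4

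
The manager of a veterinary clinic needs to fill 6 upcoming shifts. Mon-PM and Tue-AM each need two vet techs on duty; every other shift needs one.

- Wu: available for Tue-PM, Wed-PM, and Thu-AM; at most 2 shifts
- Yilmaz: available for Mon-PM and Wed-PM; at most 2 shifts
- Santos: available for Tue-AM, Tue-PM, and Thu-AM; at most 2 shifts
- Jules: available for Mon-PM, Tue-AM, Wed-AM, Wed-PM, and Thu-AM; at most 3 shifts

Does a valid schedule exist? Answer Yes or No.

Mon-PM can only be covered by Yilmaz and Jules, so that assignment is forced.
Tue-AM can only be covered by Santos and Jules, so that assignment is forced.
Wed-AM can only be covered by Jules, so that assignment is forced.
One valid schedule: Mon-PM→Yilmaz+Jules, Tue-AM→Santos+Jules, Tue-PM→Wu, Wed-AM→Jules, Wed-PM→Wu, Thu-AM→Santos.
Loads: Wu 2/2, Yilmaz 1/2, Santos 2/2, Jules 3/3 — all within limits.

Yes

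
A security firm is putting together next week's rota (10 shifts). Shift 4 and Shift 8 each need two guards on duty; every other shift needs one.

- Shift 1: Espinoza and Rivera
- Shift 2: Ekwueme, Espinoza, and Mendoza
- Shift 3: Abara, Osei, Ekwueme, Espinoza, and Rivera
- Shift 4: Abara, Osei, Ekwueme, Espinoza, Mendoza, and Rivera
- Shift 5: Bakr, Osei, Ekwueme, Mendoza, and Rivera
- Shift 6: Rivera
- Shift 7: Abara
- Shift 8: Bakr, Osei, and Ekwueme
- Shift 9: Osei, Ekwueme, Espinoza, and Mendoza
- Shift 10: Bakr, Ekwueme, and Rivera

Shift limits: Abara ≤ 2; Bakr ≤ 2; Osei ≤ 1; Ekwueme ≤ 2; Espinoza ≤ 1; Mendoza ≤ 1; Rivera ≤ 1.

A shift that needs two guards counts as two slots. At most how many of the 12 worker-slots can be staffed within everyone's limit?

Total capacity across all guards is 2+2+1+2+1+1+1 = 10, and 12 slots are needed, so at most 10 can be filled.
An assignment achieving 10: Shift 1→Espinoza, Shift 2→Ekwueme, Shift 3→Abara, Shift 5→Mendoza, Shift 6→Rivera, Shift 7→Abara, Shift 8→Bakr+Osei, Shift 9→Ekwueme, Shift 10→Bakr.
Loads: Abara 2/2, Bakr 2/2, Osei 1/1, Ekwueme 2/2, Espinoza 1/1, Mendoza 1/1, Rivera 1/1.

10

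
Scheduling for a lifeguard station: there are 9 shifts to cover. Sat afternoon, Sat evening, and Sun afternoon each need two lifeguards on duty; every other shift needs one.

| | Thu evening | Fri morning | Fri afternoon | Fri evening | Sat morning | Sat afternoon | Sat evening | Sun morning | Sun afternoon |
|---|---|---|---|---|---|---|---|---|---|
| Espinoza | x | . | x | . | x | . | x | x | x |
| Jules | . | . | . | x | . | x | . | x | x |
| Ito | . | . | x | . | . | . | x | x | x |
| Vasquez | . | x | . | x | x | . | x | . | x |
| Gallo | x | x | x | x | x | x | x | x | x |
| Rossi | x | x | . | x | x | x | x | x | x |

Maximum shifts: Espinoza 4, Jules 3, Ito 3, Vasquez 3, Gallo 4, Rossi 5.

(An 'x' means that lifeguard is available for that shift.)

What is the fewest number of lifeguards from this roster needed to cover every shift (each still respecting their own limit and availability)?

12 slots to fill and no one can take more than 5, so at least ⌈12/5⌉ = 3 lifeguards are needed.
Espinoza, Jules, and Rossi alone can cover everything: Thu evening→Espinoza, Fri morning→Rossi, Fri afternoon→Espinoza, Fri evening→Jules, Sat morning→Espinoza, Sat afternoon→Jules+Rossi, Sat evening→Espinoza+Rossi, Sun morning→Rossi, Sun afternoon→Jules+Rossi.

3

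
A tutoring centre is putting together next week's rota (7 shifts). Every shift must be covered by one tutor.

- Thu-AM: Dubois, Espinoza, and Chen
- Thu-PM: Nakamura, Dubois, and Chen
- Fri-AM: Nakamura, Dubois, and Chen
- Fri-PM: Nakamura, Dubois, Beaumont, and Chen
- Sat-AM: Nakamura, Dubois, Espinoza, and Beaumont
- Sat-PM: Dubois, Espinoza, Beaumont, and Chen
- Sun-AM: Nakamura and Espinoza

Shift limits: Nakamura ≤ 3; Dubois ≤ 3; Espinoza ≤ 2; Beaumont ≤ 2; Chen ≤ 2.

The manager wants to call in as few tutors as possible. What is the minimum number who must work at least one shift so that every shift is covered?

3

7 slots to fill and no one can take more than 3, so at least ⌈7/3⌉ = 3 tutors are needed.
Nakamura, Dubois, and Espinoza alone can cover everything: Thu-AM→Dubois, Thu-PM→Nakamura, Fri-AM→Nakamura, Fri-PM→Nakamura, Sat-AM→Dubois, Sat-PM→Dubois, Sun-AM→Espinoza.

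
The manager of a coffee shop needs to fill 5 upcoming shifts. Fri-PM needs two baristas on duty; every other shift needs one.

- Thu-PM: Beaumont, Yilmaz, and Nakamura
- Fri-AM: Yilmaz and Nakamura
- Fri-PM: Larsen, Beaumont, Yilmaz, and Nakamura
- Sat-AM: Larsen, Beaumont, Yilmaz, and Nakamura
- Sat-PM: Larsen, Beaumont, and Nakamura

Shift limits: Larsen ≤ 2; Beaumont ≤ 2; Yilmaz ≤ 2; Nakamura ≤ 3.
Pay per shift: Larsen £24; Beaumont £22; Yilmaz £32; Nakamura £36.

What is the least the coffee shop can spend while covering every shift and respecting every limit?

£156

Picking the cheapest available barista for each shift independently would cost £144, but that ignores the shift limits.
An optimal schedule: Thu-PM→Beaumont, Fri-AM→Yilmaz, Fri-PM→Beaumont+Yilmaz, Sat-AM→Larsen, Sat-PM→Larsen.
Total: 22 + 32 + 22 + 32 + 24 + 24 = £156.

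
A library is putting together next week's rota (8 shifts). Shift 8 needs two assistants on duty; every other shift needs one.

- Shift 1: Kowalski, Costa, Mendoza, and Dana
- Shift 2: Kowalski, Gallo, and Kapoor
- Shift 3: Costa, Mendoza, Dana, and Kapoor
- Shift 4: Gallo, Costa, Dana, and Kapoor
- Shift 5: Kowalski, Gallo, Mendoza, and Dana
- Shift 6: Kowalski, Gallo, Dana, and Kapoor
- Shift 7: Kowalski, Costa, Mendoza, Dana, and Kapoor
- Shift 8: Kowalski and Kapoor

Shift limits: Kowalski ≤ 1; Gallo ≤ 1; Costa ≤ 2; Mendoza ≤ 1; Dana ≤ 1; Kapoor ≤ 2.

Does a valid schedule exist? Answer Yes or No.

No

Total capacity is 1+1+2+1+1+2 = 8 but 9 worker-slots are needed — infeasible.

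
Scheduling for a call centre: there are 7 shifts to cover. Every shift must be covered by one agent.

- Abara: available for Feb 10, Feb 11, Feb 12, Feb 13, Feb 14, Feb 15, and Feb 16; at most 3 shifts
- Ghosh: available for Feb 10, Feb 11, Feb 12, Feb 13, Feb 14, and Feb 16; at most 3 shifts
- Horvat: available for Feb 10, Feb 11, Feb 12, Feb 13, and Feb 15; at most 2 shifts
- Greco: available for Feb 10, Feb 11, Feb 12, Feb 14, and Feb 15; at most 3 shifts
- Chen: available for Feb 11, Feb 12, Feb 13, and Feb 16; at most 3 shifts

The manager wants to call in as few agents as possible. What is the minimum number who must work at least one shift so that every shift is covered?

7 slots to fill and no one can take more than 3, so at least ⌈7/3⌉ = 3 agents are needed.
Abara, Ghosh, and Horvat alone can cover everything: Feb 10→Ghosh, Feb 11→Ghosh, Feb 12→Ghosh, Feb 13→Horvat, Feb 14→Abara, Feb 15→Abara, Feb 16→Abara.

3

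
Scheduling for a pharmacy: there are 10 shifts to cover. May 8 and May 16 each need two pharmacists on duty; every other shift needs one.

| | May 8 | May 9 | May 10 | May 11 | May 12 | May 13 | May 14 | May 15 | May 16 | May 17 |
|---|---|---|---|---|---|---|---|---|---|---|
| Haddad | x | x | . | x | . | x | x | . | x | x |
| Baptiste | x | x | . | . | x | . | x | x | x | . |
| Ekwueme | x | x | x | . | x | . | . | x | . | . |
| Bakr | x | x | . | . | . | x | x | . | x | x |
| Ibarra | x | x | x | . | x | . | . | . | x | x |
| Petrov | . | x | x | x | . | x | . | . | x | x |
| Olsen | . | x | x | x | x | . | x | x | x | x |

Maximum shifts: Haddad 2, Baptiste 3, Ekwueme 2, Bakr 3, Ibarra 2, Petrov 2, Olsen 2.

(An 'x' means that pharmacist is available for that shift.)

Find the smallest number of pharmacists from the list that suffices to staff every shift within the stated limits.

5

12 slots to fill and no one can take more than 3, so at least ⌈12/3⌉ = 4 pharmacists are needed.
Any 4 pharmacists together have capacity at most 3+3+2+2 = 10 < 12 slots, so 4 can never suffice.
Haddad, Baptiste, Ekwueme, Bakr, and Ibarra alone can cover everything: May 8→Bakr+Ibarra, May 9→Ekwueme, May 10→Ekwueme, May 11→Haddad, May 12→Baptiste, May 13→Haddad, May 14→Baptiste, May 15→Baptiste, May 16→Bakr+Ibarra, May 17→Bakr.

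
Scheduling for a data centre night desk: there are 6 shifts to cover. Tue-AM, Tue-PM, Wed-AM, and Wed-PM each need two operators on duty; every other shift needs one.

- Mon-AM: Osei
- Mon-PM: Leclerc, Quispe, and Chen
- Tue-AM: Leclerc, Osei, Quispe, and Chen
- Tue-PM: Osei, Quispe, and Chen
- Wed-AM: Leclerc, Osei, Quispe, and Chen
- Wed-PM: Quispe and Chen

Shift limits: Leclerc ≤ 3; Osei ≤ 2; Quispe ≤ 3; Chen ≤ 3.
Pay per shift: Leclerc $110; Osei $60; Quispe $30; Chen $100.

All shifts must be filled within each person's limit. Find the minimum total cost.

$730

Mon-AM can only be covered by Osei, so that assignment is forced.
Wed-PM can only be covered by Quispe and Chen, so that assignment is forced.
Picking the cheapest available operator for each shift independently would cost $490, but that ignores the shift limits.
An optimal schedule: Mon-AM→Osei, Mon-PM→Quispe, Tue-AM→Chen+Leclerc, Tue-PM→Quispe+Osei, Wed-AM→Chen+Leclerc, Wed-PM→Quispe+Chen.
Total: 60 + 30 + 100 + 110 + 30 + 60 + 100 + 110 + 30 + 100 = $730.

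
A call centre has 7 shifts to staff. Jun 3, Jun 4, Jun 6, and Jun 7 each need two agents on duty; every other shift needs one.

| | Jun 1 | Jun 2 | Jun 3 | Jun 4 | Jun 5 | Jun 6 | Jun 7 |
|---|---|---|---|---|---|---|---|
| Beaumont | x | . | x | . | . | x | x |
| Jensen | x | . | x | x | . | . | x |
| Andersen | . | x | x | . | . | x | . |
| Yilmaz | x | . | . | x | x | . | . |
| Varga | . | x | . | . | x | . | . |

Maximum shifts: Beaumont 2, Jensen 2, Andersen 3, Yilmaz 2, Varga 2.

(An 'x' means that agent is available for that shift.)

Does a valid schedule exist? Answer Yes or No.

Total capacity is 11 and 11 slots are needed, so capacity alone doesn't rule it out.
Shifts {Jun 3, Jun 4, Jun 6, Jun 7} need 8 worker-slots in total, but the agents available for any of those shifts (Beaumont, Jensen, Andersen, and Yilmaz) can supply at most 7 among them. So no valid schedule exists.

No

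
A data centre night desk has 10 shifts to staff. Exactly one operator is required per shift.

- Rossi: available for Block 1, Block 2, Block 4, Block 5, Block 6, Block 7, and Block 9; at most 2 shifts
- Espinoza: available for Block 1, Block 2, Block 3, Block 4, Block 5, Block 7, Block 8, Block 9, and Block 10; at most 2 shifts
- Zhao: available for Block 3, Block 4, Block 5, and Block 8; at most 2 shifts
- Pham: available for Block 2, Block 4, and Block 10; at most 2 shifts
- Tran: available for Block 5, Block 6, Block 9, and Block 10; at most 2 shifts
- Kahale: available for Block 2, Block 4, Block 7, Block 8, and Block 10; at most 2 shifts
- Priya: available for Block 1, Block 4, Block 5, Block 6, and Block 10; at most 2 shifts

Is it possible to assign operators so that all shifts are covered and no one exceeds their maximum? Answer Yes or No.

Yes

One valid schedule: Block 1→Rossi, Block 2→Pham, Block 3→Espinoza, Block 4→Kahale, Block 5→Zhao, Block 6→Rossi, Block 7→Espinoza, Block 8→Zhao, Block 9→Tran, Block 10→Pham.
Loads: Rossi 2/2, Espinoza 2/2, Zhao 2/2, Pham 2/2, Tran 1/2, Kahale 1/2, Priya 0/2 — all within limits.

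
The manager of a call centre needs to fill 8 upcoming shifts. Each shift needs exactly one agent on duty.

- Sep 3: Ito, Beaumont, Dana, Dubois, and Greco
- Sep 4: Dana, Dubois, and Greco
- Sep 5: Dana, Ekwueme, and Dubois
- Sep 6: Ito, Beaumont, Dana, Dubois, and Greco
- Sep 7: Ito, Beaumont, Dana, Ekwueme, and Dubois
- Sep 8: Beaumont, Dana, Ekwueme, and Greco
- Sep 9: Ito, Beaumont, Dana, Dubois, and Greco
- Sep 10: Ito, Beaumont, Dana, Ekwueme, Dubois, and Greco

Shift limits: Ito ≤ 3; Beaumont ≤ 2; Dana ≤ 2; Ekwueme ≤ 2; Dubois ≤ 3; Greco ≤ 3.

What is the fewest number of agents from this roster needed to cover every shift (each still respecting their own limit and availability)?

8 slots to fill and no one can take more than 3, so at least ⌈8/3⌉ = 3 agents are needed.
Ito, Beaumont, and Dubois alone can cover everything: Sep 3→Ito, Sep 4→Dubois, Sep 5→Dubois, Sep 6→Ito, Sep 7→Ito, Sep 8→Beaumont, Sep 9→Beaumont, Sep 10→Dubois.

3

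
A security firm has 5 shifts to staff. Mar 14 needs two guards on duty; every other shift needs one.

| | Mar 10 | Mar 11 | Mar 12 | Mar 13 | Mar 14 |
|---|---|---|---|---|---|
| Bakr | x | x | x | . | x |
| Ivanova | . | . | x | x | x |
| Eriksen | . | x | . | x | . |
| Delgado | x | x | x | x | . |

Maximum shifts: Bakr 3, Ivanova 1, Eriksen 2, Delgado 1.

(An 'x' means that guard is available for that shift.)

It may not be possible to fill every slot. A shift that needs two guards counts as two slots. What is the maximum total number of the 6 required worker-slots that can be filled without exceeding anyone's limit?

Total capacity across all guards is 3+1+2+1 = 7, and 6 slots are needed, so at most 6 can be filled.
An assignment achieving 6: Mar 10→Bakr, Mar 11→Bakr, Mar 12→Delgado, Mar 13→Eriksen, Mar 14→Bakr+Ivanova.
Loads: Bakr 3/3, Ivanova 1/1, Eriksen 1/2, Delgado 1/1.

6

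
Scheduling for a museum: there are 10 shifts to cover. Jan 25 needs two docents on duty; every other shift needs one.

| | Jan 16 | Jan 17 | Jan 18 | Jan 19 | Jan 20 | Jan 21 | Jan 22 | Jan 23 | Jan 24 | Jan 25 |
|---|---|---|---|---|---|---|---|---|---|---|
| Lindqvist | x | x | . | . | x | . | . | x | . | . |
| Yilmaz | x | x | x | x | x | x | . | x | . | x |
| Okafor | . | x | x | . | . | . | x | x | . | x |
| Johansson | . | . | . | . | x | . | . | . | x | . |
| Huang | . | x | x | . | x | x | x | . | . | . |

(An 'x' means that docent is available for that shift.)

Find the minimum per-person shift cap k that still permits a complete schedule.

3

With 5 docents and 11 worker-slots to fill, someone must work at least ⌈11/5⌉ = 3 shifts, so k ≥ 3.
k = 3 works: Jan 16→Lindqvist, Jan 17→Lindqvist, Jan 18→Okafor, Jan 19→Yilmaz, Jan 20→Johansson, Jan 21→Yilmaz, Jan 22→Okafor, Jan 23→Lindqvist, Jan 24→Johansson, Jan 25→Yilmaz+Okafor.
Loads: Lindqvist 3, Yilmaz 3, Okafor 3, Johansson 2, Huang 0 — all ≤ 3.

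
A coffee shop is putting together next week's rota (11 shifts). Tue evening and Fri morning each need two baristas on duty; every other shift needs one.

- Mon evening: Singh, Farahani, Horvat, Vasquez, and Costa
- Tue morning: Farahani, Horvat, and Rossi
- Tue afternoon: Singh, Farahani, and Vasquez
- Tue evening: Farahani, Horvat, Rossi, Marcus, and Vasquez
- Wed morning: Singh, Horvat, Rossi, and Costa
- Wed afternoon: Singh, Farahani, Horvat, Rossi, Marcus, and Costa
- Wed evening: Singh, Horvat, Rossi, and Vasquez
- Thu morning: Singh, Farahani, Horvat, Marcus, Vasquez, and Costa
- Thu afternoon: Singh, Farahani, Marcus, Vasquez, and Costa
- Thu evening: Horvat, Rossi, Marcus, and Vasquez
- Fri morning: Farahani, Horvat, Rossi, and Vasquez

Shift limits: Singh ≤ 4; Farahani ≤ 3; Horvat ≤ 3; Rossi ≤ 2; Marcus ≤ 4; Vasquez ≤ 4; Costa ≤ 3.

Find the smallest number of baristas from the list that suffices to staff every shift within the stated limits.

4

13 slots to fill and no one can take more than 4, so at least ⌈13/4⌉ = 4 baristas are needed.
Singh, Farahani, Horvat, and Marcus alone can cover everything: Mon evening→Singh, Tue morning→Farahani, Tue afternoon→Singh, Tue evening→Farahani+Horvat, Wed morning→Singh, Wed afternoon→Marcus, Wed evening→Singh, Thu morning→Marcus, Thu afternoon→Marcus, Thu evening→Horvat, Fri morning→Farahani+Horvat.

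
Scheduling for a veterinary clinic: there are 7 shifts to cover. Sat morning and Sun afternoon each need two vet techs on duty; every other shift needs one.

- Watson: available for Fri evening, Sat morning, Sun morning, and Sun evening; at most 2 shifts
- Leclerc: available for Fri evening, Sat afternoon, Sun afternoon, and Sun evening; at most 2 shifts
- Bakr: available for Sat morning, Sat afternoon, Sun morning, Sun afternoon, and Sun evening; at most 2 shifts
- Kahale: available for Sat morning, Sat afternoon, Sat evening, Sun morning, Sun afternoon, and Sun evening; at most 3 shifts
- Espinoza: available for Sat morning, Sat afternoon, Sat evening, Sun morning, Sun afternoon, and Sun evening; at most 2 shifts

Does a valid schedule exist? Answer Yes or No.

Yes

One valid schedule: Fri evening→Watson, Sat morning→Bakr+Kahale, Sat afternoon→Leclerc, Sat evening→Kahale, Sun morning→Watson, Sun afternoon→Bakr+Kahale, Sun evening→Leclerc.
Loads: Watson 2/2, Leclerc 2/2, Bakr 2/2, Kahale 3/3, Espinoza 0/2 — all within limits.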